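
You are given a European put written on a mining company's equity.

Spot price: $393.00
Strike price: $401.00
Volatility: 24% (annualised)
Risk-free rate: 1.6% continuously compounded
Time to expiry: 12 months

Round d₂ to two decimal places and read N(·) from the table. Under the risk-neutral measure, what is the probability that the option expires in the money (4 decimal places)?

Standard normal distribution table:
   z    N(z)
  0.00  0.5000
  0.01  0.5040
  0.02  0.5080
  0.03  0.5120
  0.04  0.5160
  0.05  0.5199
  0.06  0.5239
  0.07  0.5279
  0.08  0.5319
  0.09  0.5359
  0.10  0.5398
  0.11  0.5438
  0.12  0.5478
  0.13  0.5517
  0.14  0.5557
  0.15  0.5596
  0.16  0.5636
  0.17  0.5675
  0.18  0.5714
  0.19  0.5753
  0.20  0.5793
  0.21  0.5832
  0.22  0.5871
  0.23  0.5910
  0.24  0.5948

σ√T = 0.24·√1 = 0.2400
d₁ = [ln(393/401) + (0.016 + 0.24²/2)·1] / 0.2400 = [-0.0202 + 0.0448] / 0.2400 = 0.1027 → 0.10
d₂ = d₁ − σ√T = 0.1027 − 0.2400 = -0.1373 → -0.14
Risk-neutral Pr[S_T < K] = N(−d₂) = N(0.14) = 0.5557

0.5557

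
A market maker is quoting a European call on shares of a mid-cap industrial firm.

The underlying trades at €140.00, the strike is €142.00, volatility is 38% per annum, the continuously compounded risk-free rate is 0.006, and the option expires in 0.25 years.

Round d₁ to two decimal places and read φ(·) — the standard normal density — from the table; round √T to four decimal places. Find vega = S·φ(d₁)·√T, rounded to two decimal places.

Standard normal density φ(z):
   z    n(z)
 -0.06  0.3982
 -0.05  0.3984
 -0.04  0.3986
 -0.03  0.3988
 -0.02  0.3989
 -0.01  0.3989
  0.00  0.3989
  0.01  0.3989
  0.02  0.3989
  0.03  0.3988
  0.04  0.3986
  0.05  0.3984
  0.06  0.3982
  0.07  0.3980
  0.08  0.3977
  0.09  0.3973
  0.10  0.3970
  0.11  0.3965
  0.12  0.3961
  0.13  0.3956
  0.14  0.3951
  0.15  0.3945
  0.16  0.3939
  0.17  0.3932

σ√T = 0.38·√0.25 = 0.1900
ln(S/K) + (r + σ²/2)T = ln(140/142) + (0.006 + 0.38²/2)·0.25 = -0.0142 + 0.0196 = 0.0054
d₁ = 0.0054 / 0.1900 = 0.0282 ⇒ 0.03
√T = √0.25 = 0.5000
φ(d₁) = φ(0.03) = 0.3988
vega = S·φ(d₁)·√T = 140·0.3988·0.5000 = 27.9160
(The put has the same vega.)

27.92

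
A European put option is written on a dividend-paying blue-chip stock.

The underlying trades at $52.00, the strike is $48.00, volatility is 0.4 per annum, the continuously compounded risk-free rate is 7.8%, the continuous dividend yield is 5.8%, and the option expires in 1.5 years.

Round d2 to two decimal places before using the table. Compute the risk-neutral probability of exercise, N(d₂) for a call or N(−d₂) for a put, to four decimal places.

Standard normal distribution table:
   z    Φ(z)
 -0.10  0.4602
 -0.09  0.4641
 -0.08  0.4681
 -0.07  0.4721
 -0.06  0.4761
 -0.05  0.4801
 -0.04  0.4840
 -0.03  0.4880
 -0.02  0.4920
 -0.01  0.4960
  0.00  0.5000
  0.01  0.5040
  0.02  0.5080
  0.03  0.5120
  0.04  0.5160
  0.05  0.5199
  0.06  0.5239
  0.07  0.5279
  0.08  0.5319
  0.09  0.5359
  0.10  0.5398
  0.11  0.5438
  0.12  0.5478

σ√T = 0.4 × 1.2247 = 0.4899
d₁ = [ln(52/48) + (0.078 − 0.058 + ½·0.4²)·1.5] / (σ√T) = (0.0800 + 0.1500) / 0.4899 = 0.4696 ≈ 0.47
d₂ = 0.4696 − 0.4899 = -0.0203 ≈ -0.02
Pr(exercise) under Q = N(−d₂) = N(0.02) = 0.5080

0.5080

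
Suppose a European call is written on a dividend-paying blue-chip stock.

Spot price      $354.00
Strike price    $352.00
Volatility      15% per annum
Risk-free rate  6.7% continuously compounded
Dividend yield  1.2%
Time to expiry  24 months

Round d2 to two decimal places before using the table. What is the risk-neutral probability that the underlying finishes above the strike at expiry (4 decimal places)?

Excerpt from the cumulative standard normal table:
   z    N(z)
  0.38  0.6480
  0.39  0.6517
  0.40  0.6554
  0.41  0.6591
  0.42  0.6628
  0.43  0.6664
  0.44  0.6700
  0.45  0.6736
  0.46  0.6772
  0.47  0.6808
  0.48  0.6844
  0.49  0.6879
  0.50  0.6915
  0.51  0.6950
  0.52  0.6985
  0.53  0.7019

σ√T = 0.15 × 1.4142 = 0.2121
d₁ = [ln(354/352) + (0.067 − 0.012 + 0.15²/2)·2] / 0.2121 = [0.0057 + 0.1325] / 0.2121 = 0.6513 → 0.65
d₂ = d₁ − σ√T = 0.6513 − 0.2121 = 0.4392 → 0.44
Pr(exercise) under Q = N(d₂) = 0.6700

0.6700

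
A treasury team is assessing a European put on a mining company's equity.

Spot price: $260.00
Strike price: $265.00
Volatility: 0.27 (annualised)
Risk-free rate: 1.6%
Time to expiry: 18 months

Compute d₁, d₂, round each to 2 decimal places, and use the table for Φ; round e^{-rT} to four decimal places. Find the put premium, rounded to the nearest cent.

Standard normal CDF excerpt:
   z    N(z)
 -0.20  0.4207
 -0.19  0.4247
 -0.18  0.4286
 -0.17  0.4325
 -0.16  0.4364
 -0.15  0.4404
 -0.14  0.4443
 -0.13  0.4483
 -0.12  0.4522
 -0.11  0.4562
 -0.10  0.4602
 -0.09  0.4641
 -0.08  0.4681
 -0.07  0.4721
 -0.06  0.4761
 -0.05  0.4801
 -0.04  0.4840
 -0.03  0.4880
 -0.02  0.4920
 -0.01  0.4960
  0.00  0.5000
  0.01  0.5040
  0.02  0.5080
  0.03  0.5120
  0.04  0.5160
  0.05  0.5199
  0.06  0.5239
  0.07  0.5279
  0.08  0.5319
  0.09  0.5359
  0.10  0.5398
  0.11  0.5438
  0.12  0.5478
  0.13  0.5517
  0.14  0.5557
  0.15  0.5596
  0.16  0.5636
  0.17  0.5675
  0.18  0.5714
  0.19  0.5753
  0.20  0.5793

σ√T = 0.27 × 1.2247 = 0.3307
ln(S/K) + (r + σ²/2)T = ln(260/265) + (0.016 + 0.27²/2)·1.5 = -0.0190 + 0.0787 = 0.0596
d₁ = 0.0596 / 0.3307 = 0.1803 ⇒ 0.18
d₂ = d₁ − σ√T = 0.1803 − 0.3307 = -0.1504 ⇒ -0.15
e^(−rT) = e^(−0.016·1.5) = 0.9763
N(−d₂) = N(0.15) = 0.5596;  N(−d₁) = N(-0.18) = 0.4286
P = 265·0.9763·0.5596 − 260·0.4286 = 144.7794 − 111.4360 = 33.3434

$33.34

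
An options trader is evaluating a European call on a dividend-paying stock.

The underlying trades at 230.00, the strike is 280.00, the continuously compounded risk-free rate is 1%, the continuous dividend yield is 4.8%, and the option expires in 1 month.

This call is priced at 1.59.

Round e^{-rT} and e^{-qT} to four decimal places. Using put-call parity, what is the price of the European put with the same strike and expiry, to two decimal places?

e^(−qT) = e^(−0.048·0.08333) = 0.9960;  e^(−rT) = e^(−0.01·0.08333) = 0.9992
Put-call parity: C − P = S·e^(−qT) − K·e^(−rT) = 230·0.9960 − 280·0.9992 = 229.0800 − 279.7760 = -50.6960
P = C − (C − P) = 1.59 − (-50.6960) = 52.2860

52.29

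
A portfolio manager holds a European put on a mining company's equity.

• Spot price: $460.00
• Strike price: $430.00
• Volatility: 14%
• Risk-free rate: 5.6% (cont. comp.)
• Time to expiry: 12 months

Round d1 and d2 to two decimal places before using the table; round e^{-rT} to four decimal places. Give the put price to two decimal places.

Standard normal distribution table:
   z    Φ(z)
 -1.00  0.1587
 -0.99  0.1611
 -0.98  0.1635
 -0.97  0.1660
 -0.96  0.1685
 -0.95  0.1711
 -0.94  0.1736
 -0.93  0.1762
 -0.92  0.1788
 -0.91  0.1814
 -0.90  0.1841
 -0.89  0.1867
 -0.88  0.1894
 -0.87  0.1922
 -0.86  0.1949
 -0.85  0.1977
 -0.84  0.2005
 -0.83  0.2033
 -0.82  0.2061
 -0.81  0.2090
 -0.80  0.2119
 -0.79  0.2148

σ√T = 0.14·√1 = 0.1400
d₁ = [ln(460/430) + (0.056 + 0.14²/2)·1] / 0.1400 = [0.0674 + 0.0658] / 0.1400 = 0.9517 which rounds to 0.95
d₂ = d₁ − σ√T = 0.9517 − 0.1400 = 0.8117 which rounds to 0.81
exp(−rT) = exp(−0.056·1) = 0.9455
N(−d₂) = N(-0.81) = 0.2090;  N(−d₁) = N(-0.95) = 0.1711
P = 430·0.9455·0.2090 − 460·0.1711 = 84.9721 − 78.7060 = 6.2661

$6.27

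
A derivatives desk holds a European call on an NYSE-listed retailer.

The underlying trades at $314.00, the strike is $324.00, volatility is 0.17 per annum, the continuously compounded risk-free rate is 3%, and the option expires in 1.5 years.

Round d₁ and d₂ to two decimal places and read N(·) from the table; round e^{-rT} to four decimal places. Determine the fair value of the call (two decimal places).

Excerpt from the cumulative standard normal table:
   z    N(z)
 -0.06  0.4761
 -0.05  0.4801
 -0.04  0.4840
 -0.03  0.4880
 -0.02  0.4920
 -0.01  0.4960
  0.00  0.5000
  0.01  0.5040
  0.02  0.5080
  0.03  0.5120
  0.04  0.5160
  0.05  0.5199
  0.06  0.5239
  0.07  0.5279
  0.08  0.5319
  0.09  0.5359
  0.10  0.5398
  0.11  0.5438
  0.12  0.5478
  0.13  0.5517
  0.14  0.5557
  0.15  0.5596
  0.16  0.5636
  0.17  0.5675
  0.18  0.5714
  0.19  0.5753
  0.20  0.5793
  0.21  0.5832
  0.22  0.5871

$28.28

T = 1.5;  σ√T = 0.2082
d₁ = [ln(314/324) + (0.03 + ½·0.17²)·1.5] / (σ√T) = (-0.0314 + 0.0667) / 0.2082 = 0.1697 ≈ 0.17
d₂ = 0.1697 − 0.2082 = -0.0385 ≈ -0.04
exp(−rT) = exp(−0.03·1.5) = 0.9560
C = 314·N(0.17) − 324·0.9560·N(-0.04) = 314·0.5675 − 324·0.9560·0.4840 = 178.1950 − 149.9161 = 28.2789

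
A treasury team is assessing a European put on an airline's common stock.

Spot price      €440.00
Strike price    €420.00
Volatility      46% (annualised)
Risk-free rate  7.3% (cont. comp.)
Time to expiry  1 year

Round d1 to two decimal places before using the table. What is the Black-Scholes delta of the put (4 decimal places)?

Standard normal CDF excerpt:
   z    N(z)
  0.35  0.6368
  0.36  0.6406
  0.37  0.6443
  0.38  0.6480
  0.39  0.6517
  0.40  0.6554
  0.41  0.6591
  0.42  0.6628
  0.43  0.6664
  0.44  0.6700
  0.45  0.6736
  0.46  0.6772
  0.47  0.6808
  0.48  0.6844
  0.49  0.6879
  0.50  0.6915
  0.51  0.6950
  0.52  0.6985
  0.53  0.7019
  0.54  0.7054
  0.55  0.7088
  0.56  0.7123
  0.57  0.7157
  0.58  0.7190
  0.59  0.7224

σ√T = 0.46 × 1.0000 = 0.4600
d₁ = [ln(440/420) + (0.073 + 0.46²/2)·1] / 0.4600 = [0.0465 + 0.1788] / 0.4600 = 0.4898 → 0.49
N(d₁) = N(0.49) = 0.6879
Δ_put = N(d₁) − 1 = 0.6879 − 1 = -0.3121

-0.3121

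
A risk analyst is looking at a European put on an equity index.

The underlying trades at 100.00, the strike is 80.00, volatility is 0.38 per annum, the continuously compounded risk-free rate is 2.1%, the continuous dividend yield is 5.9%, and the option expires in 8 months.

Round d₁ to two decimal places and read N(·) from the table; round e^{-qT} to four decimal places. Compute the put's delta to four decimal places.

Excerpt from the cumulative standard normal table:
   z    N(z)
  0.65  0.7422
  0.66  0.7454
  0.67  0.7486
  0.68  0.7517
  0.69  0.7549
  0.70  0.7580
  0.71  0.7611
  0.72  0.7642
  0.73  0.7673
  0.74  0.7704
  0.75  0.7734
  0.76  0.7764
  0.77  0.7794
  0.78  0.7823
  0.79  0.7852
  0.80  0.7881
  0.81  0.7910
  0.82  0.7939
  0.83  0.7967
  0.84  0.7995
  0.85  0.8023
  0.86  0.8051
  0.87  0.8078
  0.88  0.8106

σ√T = 0.38·√0.6667 = 0.3103
d₁ = [ln(100/80) + (0.021 − 0.059 + ½·0.38²)·0.6667] / (σ√T) = (0.2231 + 0.0228) / 0.3103 = 0.7927 which rounds to 0.79
N(d₁) = N(0.79) = 0.7852
Δ_put = e^(−qT)·(N(d₁) − 1) = 0.9614·(0.7852 − 1) = -0.2065

-0.2065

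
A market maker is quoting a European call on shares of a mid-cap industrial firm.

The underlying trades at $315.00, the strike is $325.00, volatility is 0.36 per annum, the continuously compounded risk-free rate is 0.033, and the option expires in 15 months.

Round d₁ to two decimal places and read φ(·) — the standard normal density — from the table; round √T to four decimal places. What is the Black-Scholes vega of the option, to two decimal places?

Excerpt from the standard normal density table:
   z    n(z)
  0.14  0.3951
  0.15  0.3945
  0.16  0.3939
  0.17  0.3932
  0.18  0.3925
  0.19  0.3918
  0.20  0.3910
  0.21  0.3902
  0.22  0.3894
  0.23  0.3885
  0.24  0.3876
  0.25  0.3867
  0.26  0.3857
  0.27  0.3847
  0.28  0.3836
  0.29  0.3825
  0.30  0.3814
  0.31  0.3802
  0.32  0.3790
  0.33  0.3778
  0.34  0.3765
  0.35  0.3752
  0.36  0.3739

136.82

T = 1.25;  σ√T = 0.4025
ln(S/K) + (r + σ²/2)T = ln(315/325) + (0.033 + 0.36²/2)·1.25 = -0.0313 + 0.1222 = 0.0910
d₁ = 0.0910 / 0.4025 = 0.2261 ⇒ 0.23
√T = √1.25 = 1.1180
φ(d₁) = φ(0.23) = 0.3885
vega = S·φ(d₁)·√T = 315·0.3885·1.1180 = 136.8180
(Call and put vega coincide under Black-Scholes.)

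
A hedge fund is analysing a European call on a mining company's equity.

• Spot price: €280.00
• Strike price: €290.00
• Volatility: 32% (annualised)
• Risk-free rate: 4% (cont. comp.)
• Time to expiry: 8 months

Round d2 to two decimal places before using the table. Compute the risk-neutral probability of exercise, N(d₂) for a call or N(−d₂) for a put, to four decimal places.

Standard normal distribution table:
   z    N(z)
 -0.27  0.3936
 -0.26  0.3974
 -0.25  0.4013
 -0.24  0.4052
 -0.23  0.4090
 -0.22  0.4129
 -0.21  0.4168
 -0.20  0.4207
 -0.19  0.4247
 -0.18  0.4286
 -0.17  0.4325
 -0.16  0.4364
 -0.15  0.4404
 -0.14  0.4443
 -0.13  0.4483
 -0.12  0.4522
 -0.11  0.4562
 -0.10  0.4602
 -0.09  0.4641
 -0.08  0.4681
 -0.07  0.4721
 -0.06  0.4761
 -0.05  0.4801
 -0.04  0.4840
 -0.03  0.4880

0.4364

σ√T = 0.32 × 0.8165 = 0.2613
d₁ = [ln(280/290) + (0.04 + ½·0.32²)·0.6667] / (σ√T) = (-0.0351 + 0.0608) / 0.2613 = 0.0984 ⇒ 0.10
d₂ = 0.0984 − 0.2613 = -0.1629 ⇒ -0.16
Pr(exercise) under Q = N(d₂) = 0.4364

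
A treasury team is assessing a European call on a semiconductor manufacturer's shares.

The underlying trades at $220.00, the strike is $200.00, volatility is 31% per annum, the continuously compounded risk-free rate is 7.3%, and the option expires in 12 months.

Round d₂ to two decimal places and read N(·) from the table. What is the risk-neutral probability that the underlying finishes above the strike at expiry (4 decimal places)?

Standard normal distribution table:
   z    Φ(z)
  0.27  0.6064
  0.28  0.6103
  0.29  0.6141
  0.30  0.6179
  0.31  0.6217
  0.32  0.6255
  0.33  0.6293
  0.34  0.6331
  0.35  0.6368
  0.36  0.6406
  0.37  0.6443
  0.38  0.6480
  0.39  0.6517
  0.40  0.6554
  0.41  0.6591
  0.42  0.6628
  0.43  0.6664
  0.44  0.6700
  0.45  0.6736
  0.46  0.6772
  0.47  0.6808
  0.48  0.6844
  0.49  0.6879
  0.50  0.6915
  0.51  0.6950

T = 1;  σ√T = 0.3100
d₁ = [ln(220/200) + (0.073 + ½·0.31²)·1] / (σ√T) = (0.0953 + 0.1210) / 0.3100 = 0.6979 → 0.70
d₂ = 0.6979 − 0.3100 = 0.3879 → 0.39
Pr(exercise) under Q = N(d₂) = 0.6517

0.6517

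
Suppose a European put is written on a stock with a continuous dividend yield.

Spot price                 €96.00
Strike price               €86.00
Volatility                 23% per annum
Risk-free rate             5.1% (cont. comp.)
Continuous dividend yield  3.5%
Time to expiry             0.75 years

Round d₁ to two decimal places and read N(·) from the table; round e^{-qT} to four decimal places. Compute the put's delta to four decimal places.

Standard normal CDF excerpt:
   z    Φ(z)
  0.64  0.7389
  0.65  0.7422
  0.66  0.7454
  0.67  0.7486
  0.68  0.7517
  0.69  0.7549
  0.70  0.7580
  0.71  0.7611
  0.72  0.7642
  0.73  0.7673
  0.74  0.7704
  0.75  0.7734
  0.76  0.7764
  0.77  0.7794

-0.2327

σ√T = 0.23·√0.75 = 0.1992
ln(S/K) + (r − q + σ²/2)T = ln(96/86) + (0.051 − 0.035 + 0.23²/2)·0.75 = 0.1100 + 0.0318 = 0.1418
d₁ = 0.1418 / 0.1992 = 0.7121 ⇒ 0.71
N(d₁) = N(0.71) = 0.7611
Δ_put = exp(−qT)·(N(d₁) − 1) = 0.9741·(0.7611 − 1) = -0.2327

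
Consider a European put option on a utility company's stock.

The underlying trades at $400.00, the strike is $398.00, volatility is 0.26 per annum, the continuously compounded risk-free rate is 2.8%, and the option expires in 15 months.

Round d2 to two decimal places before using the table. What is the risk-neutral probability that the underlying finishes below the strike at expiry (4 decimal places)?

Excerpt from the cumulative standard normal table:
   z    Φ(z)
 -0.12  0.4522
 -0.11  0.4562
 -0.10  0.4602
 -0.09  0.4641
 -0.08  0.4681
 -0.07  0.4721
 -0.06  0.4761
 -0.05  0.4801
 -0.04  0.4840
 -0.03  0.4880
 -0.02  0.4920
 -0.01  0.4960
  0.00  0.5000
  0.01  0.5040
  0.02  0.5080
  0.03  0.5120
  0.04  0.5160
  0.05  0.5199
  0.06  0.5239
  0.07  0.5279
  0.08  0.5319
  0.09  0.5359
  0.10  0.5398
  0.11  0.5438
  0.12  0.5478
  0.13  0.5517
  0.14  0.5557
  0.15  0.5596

0.5040

σ√T = 0.26·√1.25 = 0.2907
d₁ = [ln(400/398) + (0.028 + 0.26²/2)·1.25] / 0.2907 = [0.0050 + 0.0773] / 0.2907 = 0.2830 ≈ 0.28
d₂ = d₁ − σ√T = 0.2830 − 0.2907 = -0.0077 ≈ -0.01
Risk-neutral Pr[S_T < K] = N(−d₂) = N(0.01) = 0.5040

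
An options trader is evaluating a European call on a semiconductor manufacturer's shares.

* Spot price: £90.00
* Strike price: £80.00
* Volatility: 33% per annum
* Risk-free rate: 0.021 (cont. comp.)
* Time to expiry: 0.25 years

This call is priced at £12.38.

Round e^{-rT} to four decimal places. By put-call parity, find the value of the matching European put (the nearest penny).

£1.96

exp(−rT) = exp(−0.021·0.25) = 0.9948
Put-call parity: C − P = S − K·e^(−rT) = 90 − 80·0.9948 = 90 − 79.5840 = 10.4160
P = C − (C − P) = 12.38 − (10.4160) = 1.9640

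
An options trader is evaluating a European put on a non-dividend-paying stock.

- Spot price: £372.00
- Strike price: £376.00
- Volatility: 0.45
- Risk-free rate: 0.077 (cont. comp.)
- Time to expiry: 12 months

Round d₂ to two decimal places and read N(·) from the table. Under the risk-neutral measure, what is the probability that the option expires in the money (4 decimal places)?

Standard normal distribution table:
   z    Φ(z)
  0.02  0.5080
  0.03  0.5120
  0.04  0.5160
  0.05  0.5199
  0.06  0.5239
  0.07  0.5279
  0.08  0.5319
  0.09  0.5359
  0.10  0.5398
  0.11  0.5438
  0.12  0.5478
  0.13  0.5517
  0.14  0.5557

0.5319

T = 1;  σ√T = 0.4500
d₁ = [ln(372/376) + (0.077 + ½·0.45²)·1] / (σ√T) = (-0.0107 + 0.1783) / 0.4500 = 0.3723 ≈ 0.37
d₂ = 0.3723 − 0.4500 = -0.0777 ≈ -0.08
Risk-neutral Pr[S_T < K] = N(−d₂) = N(0.08) = 0.5319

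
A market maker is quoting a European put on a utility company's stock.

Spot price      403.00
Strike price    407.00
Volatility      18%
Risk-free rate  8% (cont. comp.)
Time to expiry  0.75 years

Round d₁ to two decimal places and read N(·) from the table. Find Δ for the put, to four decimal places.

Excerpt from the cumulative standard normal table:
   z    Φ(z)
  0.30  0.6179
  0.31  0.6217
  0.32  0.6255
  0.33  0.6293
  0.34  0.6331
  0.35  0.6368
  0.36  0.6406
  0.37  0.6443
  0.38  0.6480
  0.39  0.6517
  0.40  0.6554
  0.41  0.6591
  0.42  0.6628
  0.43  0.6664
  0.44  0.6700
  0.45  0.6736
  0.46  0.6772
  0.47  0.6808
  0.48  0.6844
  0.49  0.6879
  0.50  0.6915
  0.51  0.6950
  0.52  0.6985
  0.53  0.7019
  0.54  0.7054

-0.3446

σ√T = 0.18·√0.75 = 0.1559
ln(S/K) + (r + σ²/2)T = ln(403/407) + (0.08 + 0.18²/2)·0.75 = -0.0099 + 0.0722 = 0.0623
d₁ = 0.0623 / 0.1559 = 0.3995 ≈ 0.40
N(d₁) = N(0.40) = 0.6554
Δ_put = N(d₁) − 1 = 0.6554 − 1 = -0.3446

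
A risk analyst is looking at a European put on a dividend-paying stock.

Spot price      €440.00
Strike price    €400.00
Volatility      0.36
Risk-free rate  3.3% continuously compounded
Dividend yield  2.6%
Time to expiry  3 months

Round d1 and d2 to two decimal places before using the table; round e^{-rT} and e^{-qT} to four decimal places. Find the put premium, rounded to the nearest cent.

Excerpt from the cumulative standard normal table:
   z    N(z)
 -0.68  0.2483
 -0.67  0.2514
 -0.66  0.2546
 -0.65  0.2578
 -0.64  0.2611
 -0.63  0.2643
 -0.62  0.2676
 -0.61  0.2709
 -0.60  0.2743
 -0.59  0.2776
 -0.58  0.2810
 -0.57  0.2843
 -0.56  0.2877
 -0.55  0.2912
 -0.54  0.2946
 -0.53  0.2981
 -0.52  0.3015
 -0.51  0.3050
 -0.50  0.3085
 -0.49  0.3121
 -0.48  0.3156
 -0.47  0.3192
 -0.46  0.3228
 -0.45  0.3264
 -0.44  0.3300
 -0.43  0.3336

σ√T = 0.36·√0.25 = 0.1800
d₁ = [ln(440/400) + (0.033 − 0.026 + ½·0.36²)·0.25] / (σ√T) = (0.0953 + 0.0180) / 0.1800 = 0.6292 ≈ 0.63
d₂ = 0.6292 − 0.1800 = 0.4492 ≈ 0.45
exp(−qT) = exp(−0.026·0.25) = 0.9935;  exp(−rT) = exp(−0.033·0.25) = 0.9918
N(−d₂) = N(-0.45) = 0.3264;  N(−d₁) = N(-0.63) = 0.2643
P = 400·0.9918·0.3264 − 440·0.9935·0.2643 = 129.4894 − 115.5361 = 13.9533

€13.95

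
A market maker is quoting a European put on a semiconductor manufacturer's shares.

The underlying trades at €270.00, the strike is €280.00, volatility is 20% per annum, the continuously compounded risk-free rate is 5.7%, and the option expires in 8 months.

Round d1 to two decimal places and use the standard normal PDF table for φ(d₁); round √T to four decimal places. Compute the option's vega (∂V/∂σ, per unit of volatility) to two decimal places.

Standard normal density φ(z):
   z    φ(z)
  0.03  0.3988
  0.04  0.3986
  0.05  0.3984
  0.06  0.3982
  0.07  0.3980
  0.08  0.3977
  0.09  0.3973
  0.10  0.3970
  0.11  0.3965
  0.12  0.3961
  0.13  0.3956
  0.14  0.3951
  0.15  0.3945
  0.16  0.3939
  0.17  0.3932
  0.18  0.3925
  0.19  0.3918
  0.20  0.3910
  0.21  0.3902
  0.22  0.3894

87.59

σ√T = 0.2 × 0.8165 = 0.1633
d₁ = [ln(270/280) + (0.057 + 0.2²/2)·0.6667] / 0.1633 = [-0.0364 + 0.0513] / 0.1633 = 0.0916 → 0.09
√T = √0.6667 = 0.8165
φ(d₁) = φ(0.09) = 0.3973
vega = S·φ(d₁)·√T = 270·0.3973·0.8165 = 87.5868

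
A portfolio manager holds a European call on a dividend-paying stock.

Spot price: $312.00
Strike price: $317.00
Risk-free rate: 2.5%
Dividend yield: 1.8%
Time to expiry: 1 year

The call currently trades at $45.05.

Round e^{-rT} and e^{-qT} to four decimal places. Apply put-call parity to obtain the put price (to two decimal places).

$47.77

e^(−qT) = e^(−0.018·1) = 0.9822;  e^(−rT) = e^(−0.025·1) = 0.9753
Put-call parity: C − P = S·e^(−qT) − K·e^(−rT) = 312·0.9822 − 317·0.9753 = 306.4464 − 309.1701 = -2.7237
P = C − (C − P) = 45.05 − (-2.7237) = 47.7737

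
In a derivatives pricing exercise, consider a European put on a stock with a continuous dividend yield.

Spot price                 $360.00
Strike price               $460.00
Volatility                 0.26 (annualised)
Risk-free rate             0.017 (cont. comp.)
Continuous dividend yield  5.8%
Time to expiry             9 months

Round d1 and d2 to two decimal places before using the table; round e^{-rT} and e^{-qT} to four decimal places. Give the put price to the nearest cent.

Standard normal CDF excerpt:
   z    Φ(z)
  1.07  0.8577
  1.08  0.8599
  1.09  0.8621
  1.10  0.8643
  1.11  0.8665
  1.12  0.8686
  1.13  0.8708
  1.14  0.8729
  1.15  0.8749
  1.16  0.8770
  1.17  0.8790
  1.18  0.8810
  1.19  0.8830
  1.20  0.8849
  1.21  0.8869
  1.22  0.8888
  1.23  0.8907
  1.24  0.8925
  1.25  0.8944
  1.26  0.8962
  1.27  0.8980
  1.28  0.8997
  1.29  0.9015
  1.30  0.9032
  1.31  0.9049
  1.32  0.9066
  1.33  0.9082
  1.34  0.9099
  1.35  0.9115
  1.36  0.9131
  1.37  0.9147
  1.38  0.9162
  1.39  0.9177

T = 0.75;  σ√T = 0.2252
d₁ = [ln(360/460) + (0.017 − 0.058 + 0.26²/2)·0.75] / 0.2252 = [-0.2451 − 0.0054] / 0.2252 = -1.1126 ⇒ -1.11
d₂ = d₁ − σ√T = -1.1126 − 0.2252 = -1.3378 ⇒ -1.34
e^(−qT) = e^(−0.058·0.75) = 0.9574;  e^(−rT) = e^(−0.017·0.75) = 0.9873
P = 460·0.9873·N(1.34) − 360·0.9574·N(1.11) = 460·0.9873·0.9099 − 360·0.9574·0.8665 = 413.2384 − 298.6514 = 114.5870

$114.59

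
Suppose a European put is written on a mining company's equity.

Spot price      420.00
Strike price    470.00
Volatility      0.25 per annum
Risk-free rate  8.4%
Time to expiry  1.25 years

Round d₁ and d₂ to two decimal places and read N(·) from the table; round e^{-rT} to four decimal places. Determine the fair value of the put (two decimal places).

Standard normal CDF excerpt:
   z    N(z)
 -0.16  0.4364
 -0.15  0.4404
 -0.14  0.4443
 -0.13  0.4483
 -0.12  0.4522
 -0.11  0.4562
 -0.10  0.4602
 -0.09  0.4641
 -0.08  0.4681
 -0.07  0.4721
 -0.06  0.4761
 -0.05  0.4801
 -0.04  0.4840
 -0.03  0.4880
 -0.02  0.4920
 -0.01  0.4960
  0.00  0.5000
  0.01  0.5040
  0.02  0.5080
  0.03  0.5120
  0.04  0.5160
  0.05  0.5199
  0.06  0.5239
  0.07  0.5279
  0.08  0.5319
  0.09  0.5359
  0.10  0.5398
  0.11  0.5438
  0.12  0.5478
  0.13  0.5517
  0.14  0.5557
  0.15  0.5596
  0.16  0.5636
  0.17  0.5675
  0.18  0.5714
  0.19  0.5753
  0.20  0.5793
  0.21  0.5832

48.53

σ√T = 0.25 × 1.1180 = 0.2795
d₁ = [ln(420/470) + (0.084 + 0.25²/2)·1.25] / 0.2795 = [-0.1125 + 0.1441] / 0.2795 = 0.1130 which rounds to 0.11
d₂ = d₁ − σ√T = 0.1130 − 0.2795 = -0.1665 which rounds to -0.17
e^(−rT) = e^(−0.084·1.25) = 0.9003
P = 470·0.9003·N(0.17) − 420·N(-0.11) = 470·0.9003·0.5675 − 420·0.4562 = 240.1325 − 191.6040 = 48.5285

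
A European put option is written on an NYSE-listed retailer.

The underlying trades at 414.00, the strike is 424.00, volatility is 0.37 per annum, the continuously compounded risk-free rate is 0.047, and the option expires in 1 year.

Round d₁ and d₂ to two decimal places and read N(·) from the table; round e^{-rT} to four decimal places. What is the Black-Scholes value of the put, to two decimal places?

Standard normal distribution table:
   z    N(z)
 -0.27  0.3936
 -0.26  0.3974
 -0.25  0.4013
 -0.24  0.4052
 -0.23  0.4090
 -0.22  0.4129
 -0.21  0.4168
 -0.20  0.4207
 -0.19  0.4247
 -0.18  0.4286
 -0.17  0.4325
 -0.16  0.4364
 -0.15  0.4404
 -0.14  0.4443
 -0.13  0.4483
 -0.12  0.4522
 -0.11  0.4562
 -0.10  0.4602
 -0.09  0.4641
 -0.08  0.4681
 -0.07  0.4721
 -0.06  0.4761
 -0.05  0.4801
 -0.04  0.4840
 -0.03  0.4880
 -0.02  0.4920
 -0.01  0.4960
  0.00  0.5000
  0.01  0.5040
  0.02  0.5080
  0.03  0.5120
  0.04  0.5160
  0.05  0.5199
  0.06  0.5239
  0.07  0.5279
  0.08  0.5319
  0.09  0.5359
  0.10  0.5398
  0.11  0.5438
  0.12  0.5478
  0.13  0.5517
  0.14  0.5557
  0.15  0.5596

55.47

σ√T = 0.37 × 1.0000 = 0.3700
d₁ = [ln(414/424) + (0.047 + 0.37²/2)·1] / 0.3700 = [-0.0239 + 0.1154] / 0.3700 = 0.2475 which rounds to 0.25
d₂ = d₁ − σ√T = 0.2475 − 0.3700 = -0.1225 which rounds to -0.12
exp(−rT) = exp(−0.047·1) = 0.9541
P = 424·0.9541·N(0.12) − 414·N(-0.25) = 424·0.9541·0.5478 − 414·0.4013 = 221.6061 − 166.1382 = 55.4679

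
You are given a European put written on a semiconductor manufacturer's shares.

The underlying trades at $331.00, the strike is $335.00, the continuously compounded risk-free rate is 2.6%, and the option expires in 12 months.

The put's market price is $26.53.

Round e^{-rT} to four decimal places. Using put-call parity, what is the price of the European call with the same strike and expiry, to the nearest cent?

$31.14

e^(−rT) = e^(−0.026·1) = 0.9743
Put-call parity: C − P = S − K·e^(−rT) = 331 − 335·0.9743 = 331 − 326.3905 = 4.6095
C = P + (C − P) = 26.53 + (4.6095) = 31.1395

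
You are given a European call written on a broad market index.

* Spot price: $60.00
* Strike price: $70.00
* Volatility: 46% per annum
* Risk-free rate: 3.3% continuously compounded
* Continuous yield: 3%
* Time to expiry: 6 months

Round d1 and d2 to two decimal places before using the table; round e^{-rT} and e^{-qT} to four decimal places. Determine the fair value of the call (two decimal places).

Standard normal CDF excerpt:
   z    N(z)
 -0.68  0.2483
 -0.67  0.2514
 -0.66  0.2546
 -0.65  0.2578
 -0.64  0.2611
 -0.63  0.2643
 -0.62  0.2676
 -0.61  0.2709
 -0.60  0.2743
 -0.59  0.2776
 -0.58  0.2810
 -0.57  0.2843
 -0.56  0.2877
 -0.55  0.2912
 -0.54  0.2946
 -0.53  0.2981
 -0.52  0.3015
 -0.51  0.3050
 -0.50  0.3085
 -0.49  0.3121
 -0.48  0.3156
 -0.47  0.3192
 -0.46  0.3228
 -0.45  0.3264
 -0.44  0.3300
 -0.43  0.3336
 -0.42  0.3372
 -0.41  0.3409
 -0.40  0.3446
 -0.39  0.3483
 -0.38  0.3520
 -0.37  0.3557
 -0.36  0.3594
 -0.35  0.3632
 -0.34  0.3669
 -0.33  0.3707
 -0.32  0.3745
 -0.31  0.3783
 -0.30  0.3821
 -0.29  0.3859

T = 0.5;  σ√T = 0.3253
d₁ = [ln(60/70) + (0.033 − 0.03 + 0.46²/2)·0.5] / 0.3253 = [-0.1542 + 0.0544] / 0.3253 = -0.3067 ≈ -0.31
d₂ = d₁ − σ√T = -0.3067 − 0.3253 = -0.6319 ≈ -0.63
e^(−qT) = e^(−0.03·0.5) = 0.9851;  e^(−rT) = e^(−0.033·0.5) = 0.9836
N(d₁) = N(-0.31) = 0.3783;  N(d₂) = N(-0.63) = 0.2643
C = 60·0.9851·0.3783 − 70·0.9836·0.2643 = 22.3598 − 18.1976 = 4.1622

$4.16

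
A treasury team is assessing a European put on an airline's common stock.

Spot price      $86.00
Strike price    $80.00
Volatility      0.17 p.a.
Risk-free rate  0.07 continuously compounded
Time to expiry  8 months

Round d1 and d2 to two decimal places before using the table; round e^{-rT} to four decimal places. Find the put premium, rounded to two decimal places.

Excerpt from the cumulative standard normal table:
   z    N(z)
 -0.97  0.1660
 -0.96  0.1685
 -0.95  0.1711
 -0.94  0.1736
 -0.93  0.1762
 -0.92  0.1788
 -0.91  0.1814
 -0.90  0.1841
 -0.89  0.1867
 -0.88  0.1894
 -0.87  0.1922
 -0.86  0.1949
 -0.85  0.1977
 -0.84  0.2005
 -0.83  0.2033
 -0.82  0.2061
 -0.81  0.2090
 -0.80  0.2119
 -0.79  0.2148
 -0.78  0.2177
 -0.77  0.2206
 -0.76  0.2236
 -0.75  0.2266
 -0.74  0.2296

$1.25

σ√T = 0.17 × 0.8165 = 0.1388
d₁ = [ln(86/80) + (0.07 + 0.17²/2)·0.6667] / 0.1388 = [0.0723 + 0.0563] / 0.1388 = 0.9266 which rounds to 0.93
d₂ = d₁ − σ√T = 0.9266 − 0.1388 = 0.7878 which rounds to 0.79
exp(−rT) = exp(−0.07·0.6667) = 0.9544
N(−d₂) = N(-0.79) = 0.2148;  N(−d₁) = N(-0.93) = 0.1762
P = 80·0.9544·0.2148 − 86·0.1762 = 16.4004 − 15.1532 = 1.2472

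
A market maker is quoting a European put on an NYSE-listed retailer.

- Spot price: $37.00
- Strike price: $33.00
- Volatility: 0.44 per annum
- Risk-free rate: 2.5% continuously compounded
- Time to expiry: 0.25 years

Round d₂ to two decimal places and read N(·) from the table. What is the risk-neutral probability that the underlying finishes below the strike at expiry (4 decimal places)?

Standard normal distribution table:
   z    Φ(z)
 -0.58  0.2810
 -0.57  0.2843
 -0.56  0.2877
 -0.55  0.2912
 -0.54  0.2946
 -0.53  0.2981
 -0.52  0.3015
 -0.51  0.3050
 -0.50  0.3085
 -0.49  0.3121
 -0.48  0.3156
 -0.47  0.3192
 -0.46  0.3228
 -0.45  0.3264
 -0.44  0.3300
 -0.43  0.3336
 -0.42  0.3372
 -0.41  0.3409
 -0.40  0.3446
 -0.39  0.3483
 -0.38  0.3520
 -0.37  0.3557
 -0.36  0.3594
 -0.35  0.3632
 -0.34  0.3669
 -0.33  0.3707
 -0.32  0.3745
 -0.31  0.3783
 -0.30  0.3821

σ√T = 0.44·√0.25 = 0.2200
d₁ = [ln(37/33) + (0.025 + ½·0.44²)·0.25] / (σ√T) = (0.1144 + 0.0304) / 0.2200 = 0.6585 ⇒ 0.66
d₂ = 0.6585 − 0.2200 = 0.4385 ⇒ 0.44
Pr(exercise) under Q = N(−d₂) = N(-0.44) = 0.3300

0.3300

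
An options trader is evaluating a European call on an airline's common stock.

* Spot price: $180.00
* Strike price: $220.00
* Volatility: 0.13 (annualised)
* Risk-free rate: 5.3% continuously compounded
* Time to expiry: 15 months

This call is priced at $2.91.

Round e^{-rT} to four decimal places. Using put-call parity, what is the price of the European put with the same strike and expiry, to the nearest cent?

exp(−rT) = exp(−0.053·1.25) = 0.9359
Put-call parity: C − P = S − K·e^(−rT) = 180 − 220·0.9359 = 180 − 205.8980 = -25.8980
P = C − (C − P) = 2.91 − (-25.8980) = 28.8080

$28.81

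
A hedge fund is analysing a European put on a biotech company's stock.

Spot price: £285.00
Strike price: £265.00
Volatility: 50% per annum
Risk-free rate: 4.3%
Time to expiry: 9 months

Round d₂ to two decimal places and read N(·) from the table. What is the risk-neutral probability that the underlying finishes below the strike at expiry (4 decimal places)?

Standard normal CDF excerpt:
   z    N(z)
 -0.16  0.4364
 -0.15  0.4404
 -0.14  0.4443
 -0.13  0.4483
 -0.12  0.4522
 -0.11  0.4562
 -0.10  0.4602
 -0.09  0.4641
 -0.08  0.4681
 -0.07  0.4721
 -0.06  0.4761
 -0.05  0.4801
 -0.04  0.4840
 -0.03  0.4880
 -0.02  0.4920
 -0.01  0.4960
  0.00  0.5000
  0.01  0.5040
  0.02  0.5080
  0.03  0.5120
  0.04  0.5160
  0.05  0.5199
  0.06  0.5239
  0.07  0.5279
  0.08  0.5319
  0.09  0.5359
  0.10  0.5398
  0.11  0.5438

σ√T = 0.5·√0.75 = 0.4330
ln(S/K) + (r + σ²/2)T = ln(285/265) + (0.043 + 0.5²/2)·0.75 = 0.0728 + 0.1260 = 0.1988
d₁ = 0.1988 / 0.4330 = 0.4590 which rounds to 0.46
d₂ = d₁ − σ√T = 0.4590 − 0.4330 = 0.0260 which rounds to 0.03
Risk-neutral Pr[S_T < K] = N(−d₂) = N(-0.03) = 0.4880

0.4880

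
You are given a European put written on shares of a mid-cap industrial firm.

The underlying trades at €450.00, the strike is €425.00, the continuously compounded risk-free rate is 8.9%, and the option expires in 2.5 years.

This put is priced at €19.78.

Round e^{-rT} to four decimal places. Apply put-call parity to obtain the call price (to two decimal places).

€129.57

exp(−rT) = exp(−0.089·2.5) = 0.8005
Put-call parity: C − P = S − K·e^(−rT) = 450 − 425·0.8005 = 450 − 340.2125 = 109.7875
C = P + (C − P) = 19.78 + (109.7875) = 129.5675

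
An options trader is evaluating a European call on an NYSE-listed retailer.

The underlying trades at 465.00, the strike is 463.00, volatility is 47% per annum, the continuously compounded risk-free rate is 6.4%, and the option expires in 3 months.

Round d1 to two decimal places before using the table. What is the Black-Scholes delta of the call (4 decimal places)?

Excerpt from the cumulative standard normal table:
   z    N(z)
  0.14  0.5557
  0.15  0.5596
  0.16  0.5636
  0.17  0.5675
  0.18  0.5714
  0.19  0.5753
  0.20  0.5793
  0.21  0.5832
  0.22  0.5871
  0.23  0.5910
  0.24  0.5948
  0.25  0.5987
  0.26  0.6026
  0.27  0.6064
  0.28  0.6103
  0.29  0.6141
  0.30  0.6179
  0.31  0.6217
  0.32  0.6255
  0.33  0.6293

0.5793

σ√T = 0.47·√0.25 = 0.2350
d₁ = [ln(465/463) + (0.064 + 0.47²/2)·0.25] / 0.2350 = [0.0043 + 0.0436] / 0.2350 = 0.2039 ≈ 0.20
N(d₁) = N(0.20) = 0.5793
Δ_call = N(d₁) = 0.5793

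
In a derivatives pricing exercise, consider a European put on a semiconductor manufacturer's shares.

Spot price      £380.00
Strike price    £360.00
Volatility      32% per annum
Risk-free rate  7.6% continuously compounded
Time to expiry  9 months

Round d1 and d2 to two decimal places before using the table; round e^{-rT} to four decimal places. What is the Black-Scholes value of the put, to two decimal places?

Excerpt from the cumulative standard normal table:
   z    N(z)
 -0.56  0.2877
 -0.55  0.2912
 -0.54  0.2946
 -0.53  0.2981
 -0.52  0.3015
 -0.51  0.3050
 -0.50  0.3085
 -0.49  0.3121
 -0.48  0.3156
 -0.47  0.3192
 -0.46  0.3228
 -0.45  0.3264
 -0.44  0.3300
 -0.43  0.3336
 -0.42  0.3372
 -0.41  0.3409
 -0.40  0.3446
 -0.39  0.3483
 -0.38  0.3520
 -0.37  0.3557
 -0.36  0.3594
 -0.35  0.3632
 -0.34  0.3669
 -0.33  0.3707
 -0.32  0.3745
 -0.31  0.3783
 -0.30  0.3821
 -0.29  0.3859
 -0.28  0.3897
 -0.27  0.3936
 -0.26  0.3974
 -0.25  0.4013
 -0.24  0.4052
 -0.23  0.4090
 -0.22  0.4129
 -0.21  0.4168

£23.19

σ√T = 0.32·√0.75 = 0.2771
ln(S/K) + (r + σ²/2)T = ln(380/360) + (0.076 + 0.32²/2)·0.75 = 0.0541 + 0.0954 = 0.1495
d₁ = 0.1495 / 0.2771 = 0.5393 → 0.54
d₂ = d₁ − σ√T = 0.5393 − 0.2771 = 0.2622 → 0.26
e^(−rT) = e^(−0.076·0.75) = 0.9446
N(−d₂) = N(-0.26) = 0.3974;  N(−d₁) = N(-0.54) = 0.2946
P = 360·0.9446·0.3974 − 380·0.2946 = 135.1383 − 111.9480 = 23.1903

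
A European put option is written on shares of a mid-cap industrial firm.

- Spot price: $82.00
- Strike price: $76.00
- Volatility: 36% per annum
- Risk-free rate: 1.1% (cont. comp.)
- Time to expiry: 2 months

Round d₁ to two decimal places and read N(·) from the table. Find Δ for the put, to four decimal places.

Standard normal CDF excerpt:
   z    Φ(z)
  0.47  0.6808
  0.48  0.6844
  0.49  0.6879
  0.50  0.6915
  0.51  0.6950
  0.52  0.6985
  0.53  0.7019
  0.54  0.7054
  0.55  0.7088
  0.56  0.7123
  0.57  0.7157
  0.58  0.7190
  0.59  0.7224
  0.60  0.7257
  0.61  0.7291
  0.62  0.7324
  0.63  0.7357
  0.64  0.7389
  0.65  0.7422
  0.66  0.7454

-0.2743

T = 0.1667;  σ√T = 0.1470
d₁ = [ln(82/76) + (0.011 + 0.36²/2)·0.1667] / 0.1470 = [0.0760 + 0.0126] / 0.1470 = 0.6030 → 0.60
N(d₁) = N(0.60) = 0.7257
Δ_put = N(d₁) − 1 = 0.7257 − 1 = -0.2743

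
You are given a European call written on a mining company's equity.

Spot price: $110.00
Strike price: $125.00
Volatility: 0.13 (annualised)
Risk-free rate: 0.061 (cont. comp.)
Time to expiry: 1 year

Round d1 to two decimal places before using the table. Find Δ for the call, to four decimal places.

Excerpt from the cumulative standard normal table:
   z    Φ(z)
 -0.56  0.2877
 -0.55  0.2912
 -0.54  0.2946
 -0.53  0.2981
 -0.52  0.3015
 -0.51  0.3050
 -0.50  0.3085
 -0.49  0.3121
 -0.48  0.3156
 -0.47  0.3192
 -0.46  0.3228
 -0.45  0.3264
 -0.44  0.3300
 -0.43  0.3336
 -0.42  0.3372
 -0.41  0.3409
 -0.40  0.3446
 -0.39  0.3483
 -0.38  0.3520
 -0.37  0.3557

0.3264

σ√T = 0.13·√1 = 0.1300
ln(S/K) + (r + σ²/2)T = ln(110/125) + (0.061 + 0.13²/2)·1 = -0.1278 + 0.0694 = -0.0584
d₁ = -0.0584 / 0.1300 = -0.4491 ⇒ -0.45
N(d₁) = N(-0.45) = 0.3264
Δ_call = N(d₁) = 0.3264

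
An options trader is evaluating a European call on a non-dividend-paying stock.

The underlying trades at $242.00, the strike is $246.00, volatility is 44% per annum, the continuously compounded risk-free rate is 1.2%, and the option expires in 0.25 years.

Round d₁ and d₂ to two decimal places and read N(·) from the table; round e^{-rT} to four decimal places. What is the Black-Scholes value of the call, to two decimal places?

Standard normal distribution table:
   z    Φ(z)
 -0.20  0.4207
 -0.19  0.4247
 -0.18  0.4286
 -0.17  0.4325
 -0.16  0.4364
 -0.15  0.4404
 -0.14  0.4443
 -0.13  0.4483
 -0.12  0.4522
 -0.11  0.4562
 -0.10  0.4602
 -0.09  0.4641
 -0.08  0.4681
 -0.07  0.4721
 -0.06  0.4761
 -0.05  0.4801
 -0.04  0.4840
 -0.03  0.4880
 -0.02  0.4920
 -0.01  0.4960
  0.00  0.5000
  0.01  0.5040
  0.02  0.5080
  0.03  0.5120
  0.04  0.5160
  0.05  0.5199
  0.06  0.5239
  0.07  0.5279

σ√T = 0.44 × 0.5000 = 0.2200
d₁ = [ln(242/246) + (0.012 + 0.44²/2)·0.25] / 0.2200 = [-0.0164 + 0.0272] / 0.2200 = 0.0491 ≈ 0.05
d₂ = d₁ − σ√T = 0.0491 − 0.2200 = -0.1709 ≈ -0.17
exp(−rT) = exp(−0.012·0.25) = 0.9970
N(d₁) = N(0.05) = 0.5199;  N(d₂) = N(-0.17) = 0.4325
C = 242·0.5199 − 246·0.9970·0.4325 = 125.8158 − 106.0758 = 19.7400

$19.74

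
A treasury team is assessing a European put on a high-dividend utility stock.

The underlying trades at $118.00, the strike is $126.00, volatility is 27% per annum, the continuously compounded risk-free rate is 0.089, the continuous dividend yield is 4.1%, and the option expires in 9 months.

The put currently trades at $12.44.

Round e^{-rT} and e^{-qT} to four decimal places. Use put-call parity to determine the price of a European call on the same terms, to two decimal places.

$9.00

e^(−qT) = e^(−0.041·0.75) = 0.9697;  e^(−rT) = e^(−0.089·0.75) = 0.9354
Put-call parity: C − P = S·e^(−qT) − K·e^(−rT) = 118·0.9697 − 126·0.9354 = 114.4246 − 117.8604 = -3.4358
C = P + (C − P) = 12.44 + (-3.4358) = 9.0042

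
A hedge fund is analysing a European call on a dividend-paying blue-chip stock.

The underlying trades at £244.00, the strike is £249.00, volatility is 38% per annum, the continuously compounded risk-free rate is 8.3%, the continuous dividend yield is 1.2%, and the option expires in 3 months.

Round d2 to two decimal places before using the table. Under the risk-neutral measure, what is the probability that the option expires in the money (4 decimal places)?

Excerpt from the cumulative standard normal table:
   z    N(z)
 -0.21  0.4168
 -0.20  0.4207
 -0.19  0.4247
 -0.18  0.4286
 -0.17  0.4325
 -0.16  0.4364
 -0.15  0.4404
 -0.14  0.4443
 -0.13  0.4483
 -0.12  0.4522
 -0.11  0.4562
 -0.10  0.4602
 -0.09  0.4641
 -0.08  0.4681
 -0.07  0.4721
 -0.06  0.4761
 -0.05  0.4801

σ√T = 0.38 × 0.5000 = 0.1900
d₁ = [ln(244/249) + (0.083 − 0.012 + 0.38²/2)·0.25] / 0.1900 = [-0.0203 + 0.0358] / 0.1900 = 0.0817 ≈ 0.08
d₂ = d₁ − σ√T = 0.0817 − 0.1900 = -0.1083 ≈ -0.11
Pr(exercise) under Q = N(d₂) = 0.4562

0.4562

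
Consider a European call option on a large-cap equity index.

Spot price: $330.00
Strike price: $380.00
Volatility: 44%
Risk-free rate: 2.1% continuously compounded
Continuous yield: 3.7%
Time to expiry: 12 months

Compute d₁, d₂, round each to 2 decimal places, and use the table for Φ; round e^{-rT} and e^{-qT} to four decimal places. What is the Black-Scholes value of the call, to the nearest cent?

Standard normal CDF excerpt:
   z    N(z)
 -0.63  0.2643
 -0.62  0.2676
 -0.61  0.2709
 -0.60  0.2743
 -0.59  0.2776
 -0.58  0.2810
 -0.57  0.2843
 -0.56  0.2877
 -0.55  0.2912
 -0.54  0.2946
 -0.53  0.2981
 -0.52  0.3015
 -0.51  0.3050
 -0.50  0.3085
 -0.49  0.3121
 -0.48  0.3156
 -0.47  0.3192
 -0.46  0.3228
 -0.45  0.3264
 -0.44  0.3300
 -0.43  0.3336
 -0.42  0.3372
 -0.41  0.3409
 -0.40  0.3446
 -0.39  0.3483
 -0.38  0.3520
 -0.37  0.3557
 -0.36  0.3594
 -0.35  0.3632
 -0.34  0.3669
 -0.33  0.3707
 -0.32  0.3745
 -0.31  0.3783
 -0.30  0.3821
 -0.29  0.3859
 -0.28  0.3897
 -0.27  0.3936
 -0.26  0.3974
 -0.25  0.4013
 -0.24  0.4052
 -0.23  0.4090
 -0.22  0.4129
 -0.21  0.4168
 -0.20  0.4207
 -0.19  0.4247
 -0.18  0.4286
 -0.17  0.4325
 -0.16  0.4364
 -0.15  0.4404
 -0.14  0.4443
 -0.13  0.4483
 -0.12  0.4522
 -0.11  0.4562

σ√T = 0.44 × 1.0000 = 0.4400
d₁ = [ln(330/380) + (0.021 − 0.037 + ½·0.44²)·1] / (σ√T) = (-0.1411 + 0.0808) / 0.4400 = -0.1370 ⇒ -0.14
d₂ = -0.1370 − 0.4400 = -0.5770 ⇒ -0.58
exp(−qT) = exp(−0.037·1) = 0.9637;  exp(−rT) = exp(−0.021·1) = 0.9792
N(d₁) = N(-0.14) = 0.4443;  N(d₂) = N(-0.58) = 0.2810
C = 330·0.9637·0.4443 − 380·0.9792·0.2810 = 141.2967 − 104.5590 = 36.7378

$36.74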